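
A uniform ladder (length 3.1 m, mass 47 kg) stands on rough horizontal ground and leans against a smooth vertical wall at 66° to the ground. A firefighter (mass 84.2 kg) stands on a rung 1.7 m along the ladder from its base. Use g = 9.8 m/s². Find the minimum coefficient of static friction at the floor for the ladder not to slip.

ΣF_y = 0: N_floor = 47×9.8 + 84.2×9.8 = 1285.8 N.
Torques about the foot: N_wall · 3.1 sin 66° = 47×9.8×1.55 cos 66° + 84.2×9.8×1.7 cos 66° → N_wall = 304.01 N.
ΣF_x = 0: f_floor = N_wall = 304.01 N.
μ_min = f_floor / N_floor = 304.01 / 1285.8 = 0.2364.

μ_min ≈ 0.236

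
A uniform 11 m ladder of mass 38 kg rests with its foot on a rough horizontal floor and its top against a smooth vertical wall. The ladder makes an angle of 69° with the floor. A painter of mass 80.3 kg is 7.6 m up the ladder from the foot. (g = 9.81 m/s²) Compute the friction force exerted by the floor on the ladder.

Torques about the foot: N_wall · 11 sin 69° = 38×9.81×5.5 cos 69° + 80.3×9.81×7.6 cos 69° → N_wall = 280.47 N.
ΣF_x = 0: f_floor = N_wall = 280.47 N.

f ≈ 280 N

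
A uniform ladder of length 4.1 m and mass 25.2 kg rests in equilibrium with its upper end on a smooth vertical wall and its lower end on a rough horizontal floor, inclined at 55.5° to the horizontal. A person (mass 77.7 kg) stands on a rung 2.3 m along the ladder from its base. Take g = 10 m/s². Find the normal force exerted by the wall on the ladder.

Torques about the foot: N_wall · 4.1 sin 55.5° = 25.2×10×2.05 cos 55.5° + 77.7×10×2.3 cos 55.5° → N_wall = 386.17 N.

N_wall ≈ 386 N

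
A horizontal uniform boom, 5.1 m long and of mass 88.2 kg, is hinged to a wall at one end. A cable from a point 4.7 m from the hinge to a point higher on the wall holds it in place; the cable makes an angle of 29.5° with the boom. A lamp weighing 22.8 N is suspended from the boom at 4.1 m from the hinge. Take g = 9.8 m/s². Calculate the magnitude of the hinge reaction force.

Take torques about the hinge: T sin 29.5° · 4.7 = 88.2×9.8×2.55 + 22.8×4.1 = 2297.6 N·m.
So T = 2297.6 / (0.4924 × 4.7) = 992.74 N.
ΣF_x = 0: H_x = T cos 29.5° = 864.04 N.
ΣF_y = 0: H_y = (88.2×9.8 + 22.8) − T sin 29.5° = 887.16 − 488.85 = 398.31 N.
|H| = √(H_x² + H_y²) = √((864.04)² + (398.31)²) = 951.43 N.

|H| ≈ 951 N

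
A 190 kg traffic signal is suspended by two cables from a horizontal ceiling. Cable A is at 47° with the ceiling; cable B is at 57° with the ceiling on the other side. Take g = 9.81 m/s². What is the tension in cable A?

Weight W = 190 × 9.81 = 1864 N acts straight down.
Horizontal: T_A cos 47° = T_B cos 57°  →  T_B = 1.252 T_A.
Vertical: T_A sin 47° + T_B sin 57° = 1864.
Substituting the horizontal relation into the vertical equation gives 1.782 T_A = 1864, so T_A = 1046 N.

T_A ≈ 1050 N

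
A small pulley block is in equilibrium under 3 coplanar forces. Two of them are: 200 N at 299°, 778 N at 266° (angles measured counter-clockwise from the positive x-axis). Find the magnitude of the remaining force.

F ≈ 952 N

Sum the known components: ΣF_x = 42.69 N, ΣF_y = -951 N.
For equilibrium the remaining force must supply (−ΣF_x, −ΣF_y) = (-42.69, 951) N.
Magnitude = √((-42.69)² + (951)²) = 952 N; direction = atan2(951, -42.69) = 92.6°.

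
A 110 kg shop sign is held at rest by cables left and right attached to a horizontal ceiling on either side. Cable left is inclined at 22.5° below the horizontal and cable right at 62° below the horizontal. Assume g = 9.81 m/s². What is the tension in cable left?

T_left ≈ 509 N

Weight W = 110 × 9.81 = 1079 N acts straight down.
Horizontal: T_left cos 22.5° = T_right cos 62°  →  T_right = 1.968 T_left.
Vertical: T_left sin 22.5° + T_right sin 62° = 1079.
Substituting the horizontal relation into the vertical equation gives 2.12 T_left = 1079, so T_left = 508.9 N.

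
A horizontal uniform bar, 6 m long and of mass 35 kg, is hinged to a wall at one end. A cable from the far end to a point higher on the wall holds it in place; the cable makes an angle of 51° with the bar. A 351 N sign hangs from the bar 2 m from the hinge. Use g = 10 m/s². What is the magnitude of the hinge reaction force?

|H| ≈ 472 N

Take torques about the hinge: T sin 51° · 6 = 35×10×3 + 351×2 = 1752 N·m.
So T = 1752 / (0.7771 × 6) = 375.73 N.
ΣF_x = 0: H_x = T cos 51° = 236.46 N.
ΣF_y = 0: H_y = (35×10 + 351) − T sin 51° = 701 − 292 = 409 N.
|H| = √(H_x² + H_y²) = √((236.46)² + (409)²) = 472.43 N.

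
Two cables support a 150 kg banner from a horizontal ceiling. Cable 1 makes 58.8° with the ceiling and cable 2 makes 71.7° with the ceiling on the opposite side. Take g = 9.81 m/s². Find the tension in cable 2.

Weight W = 150 × 9.81 = 1472 N acts straight down.
Horizontal: T_1 cos 58.8° = T_2 cos 71.7°  →  T_1 = 0.6061 T_2.
Vertical: T_1 sin 58.8° + T_2 sin 71.7° = 1472.
Substituting the horizontal relation into the vertical equation gives 1.468 T_2 = 1472, so T_2 = 1002 N.

T_2 ≈ 1000 N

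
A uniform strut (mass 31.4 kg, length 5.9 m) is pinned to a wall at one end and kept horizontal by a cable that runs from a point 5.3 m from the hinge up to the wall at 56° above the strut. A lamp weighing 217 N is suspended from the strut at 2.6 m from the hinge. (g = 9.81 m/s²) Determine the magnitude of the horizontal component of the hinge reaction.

Take torques about the hinge: T sin 56° · 5.3 = 31.4×9.81×2.95 + 217×2.6 = 1472.9 N·m.
So T = 1472.9 / (0.8290 × 5.3) = 335.21 N.
ΣF_x = 0: H_x = T cos 56° = 187.45 N.

H_x ≈ 187 N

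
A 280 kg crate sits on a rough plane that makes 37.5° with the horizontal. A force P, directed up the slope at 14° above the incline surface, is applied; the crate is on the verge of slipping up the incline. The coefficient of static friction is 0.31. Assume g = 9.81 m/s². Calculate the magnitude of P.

On the verge of sliding up the incline, friction equals μN and acts down the slope.
Perpendicular: N + P sin 14° = W cos 37.5° = 2179 N.
Along incline: P cos 14° = W sin 37.5° + μN  with W sin 37.5° = 1672 N.
Solving the pair for P and N: P = 2246 N, N = 1636 N (and f = μN = 507.1 N).

P ≈ 2250 N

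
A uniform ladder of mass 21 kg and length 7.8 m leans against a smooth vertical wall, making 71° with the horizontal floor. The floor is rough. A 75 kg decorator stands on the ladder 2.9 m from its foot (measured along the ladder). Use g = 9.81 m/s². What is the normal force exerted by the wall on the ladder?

N_wall ≈ 130 N

Torques about the foot: N_wall · 7.8 sin 71° = 21×9.81×3.9 cos 71° + 75×9.81×2.9 cos 71° → N_wall = 129.66 N.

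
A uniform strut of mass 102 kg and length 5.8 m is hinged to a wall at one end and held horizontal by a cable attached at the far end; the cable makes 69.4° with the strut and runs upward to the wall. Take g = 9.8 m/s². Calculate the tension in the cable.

Take torques about the hinge: T sin 69.4° · 5.8 = 102×9.8×2.9 = 2898.8 N·m.
So T = 2898.8 / (0.9361 × 5.8) = 533.94 N.

T ≈ 534 N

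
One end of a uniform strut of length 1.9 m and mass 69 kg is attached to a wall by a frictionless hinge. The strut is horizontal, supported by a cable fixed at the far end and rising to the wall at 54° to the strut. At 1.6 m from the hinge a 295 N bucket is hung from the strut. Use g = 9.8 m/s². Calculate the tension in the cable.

T ≈ 725 N

Take torques about the hinge: T sin 54° · 1.9 = 69×9.8×0.95 + 295×1.6 = 1114.4 N·m.
So T = 1114.4 / (0.8090 × 1.9) = 724.98 N.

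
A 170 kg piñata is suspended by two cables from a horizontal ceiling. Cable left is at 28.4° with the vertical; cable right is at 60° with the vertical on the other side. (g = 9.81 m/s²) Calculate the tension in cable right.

T_right ≈ 794 N

Angles from the horizontal: cable left is 90° − 28.4° = 61.6°, cable right is 90° − 60° = 30°.
Weight W = 170 × 9.81 = 1668 N acts straight down.
Horizontal: T_left cos 61.6° = T_right cos 30°  →  T_left = 1.821 T_right.
Vertical: T_left sin 61.6° + T_right sin 30° = 1668.
Substituting the horizontal relation into the vertical equation gives 2.102 T_right = 1668, so T_right = 793.5 N.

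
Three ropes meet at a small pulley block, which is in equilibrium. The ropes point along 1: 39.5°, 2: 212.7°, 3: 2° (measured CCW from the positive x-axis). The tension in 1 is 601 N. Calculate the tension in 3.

Resolve: ΣF_x = 601 cos 39.5° + T_2 cos 212.7° + T_3 cos 2° = 0.
        ΣF_y = 601 sin 39.5° + T_2 sin 212.7° + T_3 sin 2° = 0.
The known terms sum to (463.7, 382.3) N, so -0.8415 T_2 + 0.9994 T_3 = -463.7 and -0.5402 T_2 + 0.0349 T_3 = -382.3.
Solving simultaneously: T_2 = 716.6 N, T_3 = 139.4 N.

T_3 ≈ 139 N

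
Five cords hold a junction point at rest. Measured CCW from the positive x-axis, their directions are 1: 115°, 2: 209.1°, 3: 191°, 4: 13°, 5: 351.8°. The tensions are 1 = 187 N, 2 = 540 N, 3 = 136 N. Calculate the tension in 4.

Resolve: ΣF_x = 187 cos 115° + 540 cos 209.1° + 136 cos 191° + T_4 cos 13° + T_5 cos 351.8° = 0.
        ΣF_y = 187 sin 115° + 540 sin 209.1° + 136 sin 191° + T_4 sin 13° + T_5 sin 351.8° = 0.
The known terms sum to (-684.4, -119.1) N, so 0.9744 T_4 + 0.9898 T_5 = 684.4 and 0.2250 T_4 − 0.1426 T_5 = 119.1.
Solving simultaneously: T_4 = 595.9 N, T_5 = 104.8 N.

T_4 ≈ 596 N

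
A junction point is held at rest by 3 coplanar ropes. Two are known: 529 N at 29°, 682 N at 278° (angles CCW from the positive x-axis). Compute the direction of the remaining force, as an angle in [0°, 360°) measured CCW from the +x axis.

Sum the known components: ΣF_x = 557.6 N, ΣF_y = -418.9 N.
For equilibrium the remaining force must supply (−ΣF_x, −ΣF_y) = (-557.6, 418.9) N.
Magnitude = √((-557.6)² + (418.9)²) = 697.4 N; direction = atan2(418.9, -557.6) = 143.1°.

θ ≈ 143°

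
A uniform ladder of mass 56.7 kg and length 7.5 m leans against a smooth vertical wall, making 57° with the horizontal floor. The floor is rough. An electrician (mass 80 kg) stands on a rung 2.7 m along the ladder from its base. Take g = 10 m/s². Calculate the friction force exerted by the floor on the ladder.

f ≈ 371 N

Torques about the foot: N_wall · 7.5 sin 57° = 56.7×10×3.75 cos 57° + 80×10×2.7 cos 57° → N_wall = 371.14 N.
ΣF_x = 0: f_floor = N_wall = 371.14 N.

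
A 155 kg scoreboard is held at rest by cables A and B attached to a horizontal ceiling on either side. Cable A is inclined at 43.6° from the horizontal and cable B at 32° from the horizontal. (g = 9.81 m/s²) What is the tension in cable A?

Weight W = 155 × 9.81 = 1521 N acts straight down.
Horizontal: T_A cos 43.6° = T_B cos 32°  →  T_B = 0.8539 T_A.
Vertical: T_A sin 43.6° + T_B sin 32° = 1521.
Substituting the horizontal relation into the vertical equation gives 1.142 T_A = 1521, so T_A = 1331 N.

T_A ≈ 1330 N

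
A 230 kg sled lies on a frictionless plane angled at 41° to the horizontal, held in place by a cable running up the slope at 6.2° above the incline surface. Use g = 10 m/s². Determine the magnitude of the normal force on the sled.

N ≈ 1570 N

Take axes along and perpendicular to the incline. Weight components: W sin 41° = 1509 N down-slope, W cos 41° = 1736 N into the surface.
Along incline: T cos 6.2° = W sin 41° → T = 1518 N.
Perpendicular: N = W cos 41° − T sin 6.2° = 1572 N.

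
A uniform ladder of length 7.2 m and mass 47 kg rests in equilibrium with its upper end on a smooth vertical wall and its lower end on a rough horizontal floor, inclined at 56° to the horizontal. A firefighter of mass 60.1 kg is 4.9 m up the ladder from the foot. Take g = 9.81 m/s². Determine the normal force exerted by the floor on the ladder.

N_floor ≈ 1050 N

ΣF_y = 0: N_floor = 47×9.81 + 60.1×9.81 = 1050.7 N.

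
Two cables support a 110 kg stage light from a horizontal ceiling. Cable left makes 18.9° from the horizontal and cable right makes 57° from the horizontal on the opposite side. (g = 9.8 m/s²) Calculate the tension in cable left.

Weight W = 110 × 9.8 = 1078 N acts straight down.
Horizontal: T_left cos 18.9° = T_right cos 57°  →  T_right = 1.737 T_left.
Vertical: T_left sin 18.9° + T_right sin 57° = 1078.
Substituting the horizontal relation into the vertical equation gives 1.781 T_left = 1078, so T_left = 605.4 N.

T_left ≈ 605 N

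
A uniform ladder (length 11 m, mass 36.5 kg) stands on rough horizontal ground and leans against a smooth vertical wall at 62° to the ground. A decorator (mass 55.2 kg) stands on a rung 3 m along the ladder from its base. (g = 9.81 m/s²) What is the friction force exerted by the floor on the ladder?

f ≈ 174 N

Torques about the foot: N_wall · 11 sin 62° = 36.5×9.81×5.5 cos 62° + 55.2×9.81×3 cos 62° → N_wall = 173.72 N.
ΣF_x = 0: f_floor = N_wall = 173.72 N.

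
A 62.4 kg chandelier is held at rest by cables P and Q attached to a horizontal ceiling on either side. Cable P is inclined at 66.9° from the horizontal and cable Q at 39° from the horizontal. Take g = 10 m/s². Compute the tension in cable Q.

T_Q ≈ 255 N

Weight W = 62.4 × 10 = 624 N acts straight down.
Horizontal: T_P cos 66.9° = T_Q cos 39°  →  T_P = 1.981 T_Q.
Vertical: T_P sin 66.9° + T_Q sin 39° = 624.
Substituting the horizontal relation into the vertical equation gives 2.451 T_Q = 624, so T_Q = 254.6 N.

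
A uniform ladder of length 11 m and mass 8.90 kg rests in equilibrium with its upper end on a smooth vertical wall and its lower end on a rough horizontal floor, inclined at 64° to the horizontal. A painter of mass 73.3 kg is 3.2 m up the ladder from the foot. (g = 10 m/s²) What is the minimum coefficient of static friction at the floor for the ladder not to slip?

ΣF_y = 0: N_floor = 8.90×10 + 73.3×10 = 822 N.
Torques about the foot: N_wall · 11 sin 64° = 8.90×10×5.5 cos 64° + 73.3×10×3.2 cos 64° → N_wall = 125.71 N.
ΣF_x = 0: f_floor = N_wall = 125.71 N.
μ_min = f_floor / N_floor = 125.71 / 822 = 0.1529.

μ_min ≈ 0.153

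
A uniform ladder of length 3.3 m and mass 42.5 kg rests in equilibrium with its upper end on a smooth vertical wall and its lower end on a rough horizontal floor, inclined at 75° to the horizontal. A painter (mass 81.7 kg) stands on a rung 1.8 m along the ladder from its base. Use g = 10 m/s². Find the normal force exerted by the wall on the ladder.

Torques about the foot: N_wall · 3.3 sin 75° = 42.5×10×1.65 cos 75° + 81.7×10×1.8 cos 75° → N_wall = 176.35 N.

N_wall ≈ 176 N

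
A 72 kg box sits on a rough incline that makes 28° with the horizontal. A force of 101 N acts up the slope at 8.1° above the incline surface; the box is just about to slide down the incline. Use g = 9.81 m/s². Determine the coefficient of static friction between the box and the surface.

μ ≈ 0.380

On the verge of sliding down the incline, friction is at its maximum μN and acts up the slope.
Perpendicular to incline: N = W cos 28° − P sin 8.1° = 623.6 − 14.23 = 609.4 N.
Along incline: P cos 8.1° + μN = W sin 28° → μ = (W sin 28° − P cos 8.1°) / N = 0.38.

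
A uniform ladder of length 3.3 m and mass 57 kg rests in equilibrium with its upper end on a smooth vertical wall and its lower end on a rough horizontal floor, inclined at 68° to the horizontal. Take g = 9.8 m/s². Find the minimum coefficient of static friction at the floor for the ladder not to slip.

ΣF_y = 0: N_floor = 57×9.8 = 558.6 N.
Torques about the foot: N_wall · 3.3 sin 68° = 57×9.8×1.65 cos 68° → N_wall = 112.84 N.
ΣF_x = 0: f_floor = N_wall = 112.84 N.
μ_min = f_floor / N_floor = 112.84 / 558.6 = 0.202.

μ_min ≈ 0.202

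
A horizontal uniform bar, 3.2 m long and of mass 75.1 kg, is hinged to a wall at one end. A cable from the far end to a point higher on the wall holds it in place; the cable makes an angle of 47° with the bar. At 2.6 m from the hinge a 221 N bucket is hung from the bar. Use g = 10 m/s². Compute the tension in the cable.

Take torques about the hinge: T sin 47° · 3.2 = 75.1×10×1.6 + 221×2.6 = 1776.2 N·m.
So T = 1776.2 / (0.7314 × 3.2) = 758.95 N.

T ≈ 759 N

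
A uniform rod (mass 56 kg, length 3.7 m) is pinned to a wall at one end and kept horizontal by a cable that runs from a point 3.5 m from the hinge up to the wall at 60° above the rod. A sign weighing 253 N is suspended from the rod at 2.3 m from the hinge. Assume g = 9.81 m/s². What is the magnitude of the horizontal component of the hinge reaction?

H_x ≈ 264 N

Take torques about the hinge: T sin 60° · 3.5 = 56×9.81×1.85 + 253×2.3 = 1598.2 N·m.
So T = 1598.2 / (0.8660 × 3.5) = 527.27 N.
ΣF_x = 0: H_x = T cos 60° = 263.64 N.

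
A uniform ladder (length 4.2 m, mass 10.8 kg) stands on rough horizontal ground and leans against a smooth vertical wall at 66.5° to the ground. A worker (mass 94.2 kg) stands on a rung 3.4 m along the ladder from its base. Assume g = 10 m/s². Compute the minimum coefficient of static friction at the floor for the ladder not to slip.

ΣF_y = 0: N_floor = 10.8×10 + 94.2×10 = 1050 N.
Torques about the foot: N_wall · 4.2 sin 66.5° = 10.8×10×2.1 cos 66.5° + 94.2×10×3.4 cos 66.5° → N_wall = 355.06 N.
ΣF_x = 0: f_floor = N_wall = 355.06 N.
μ_min = f_floor / N_floor = 355.06 / 1050 = 0.3381.

μ_min ≈ 0.338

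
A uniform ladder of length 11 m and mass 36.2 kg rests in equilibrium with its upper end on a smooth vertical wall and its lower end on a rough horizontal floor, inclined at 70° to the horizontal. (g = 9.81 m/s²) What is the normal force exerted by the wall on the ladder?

N_wall ≈ 64.6 N

Torques about the foot: N_wall · 11 sin 70° = 36.2×9.81×5.5 cos 70° → N_wall = 64.627 N.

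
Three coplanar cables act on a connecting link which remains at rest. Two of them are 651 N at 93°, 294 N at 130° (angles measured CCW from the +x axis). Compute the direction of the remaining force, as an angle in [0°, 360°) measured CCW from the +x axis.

Sum the known components: ΣF_x = -223.1 N, ΣF_y = 875.3 N.
For equilibrium the remaining force must supply (−ΣF_x, −ΣF_y) = (223.1, -875.3) N.
Magnitude = √((223.1)² + (-875.3)²) = 903.3 N; direction = atan2(-875.3, 223.1) = 284.3°.

θ ≈ 284°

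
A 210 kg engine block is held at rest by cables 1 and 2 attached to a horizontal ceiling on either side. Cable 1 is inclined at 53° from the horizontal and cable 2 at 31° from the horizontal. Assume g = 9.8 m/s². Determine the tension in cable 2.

T_2 ≈ 1250 N

Weight W = 210 × 9.8 = 2058 N acts straight down.
Horizontal: T_1 cos 53° = T_2 cos 31°  →  T_1 = 1.424 T_2.
Vertical: T_1 sin 53° + T_2 sin 31° = 2058.
Substituting the horizontal relation into the vertical equation gives 1.653 T_2 = 2058, so T_2 = 1245 N.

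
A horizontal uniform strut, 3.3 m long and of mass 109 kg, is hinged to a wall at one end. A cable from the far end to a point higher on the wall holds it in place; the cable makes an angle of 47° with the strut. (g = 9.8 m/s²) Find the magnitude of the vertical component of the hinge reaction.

Take torques about the hinge: T sin 47° · 3.3 = 109×9.8×1.65 = 1762.5 N·m.
So T = 1762.5 / (0.7314 × 3.3) = 730.29 N.
ΣF_y = 0: H_y = (109×9.8) − T sin 47° = 1068.2 − 534.1 = 534.1 N.

|H_y| ≈ 534 N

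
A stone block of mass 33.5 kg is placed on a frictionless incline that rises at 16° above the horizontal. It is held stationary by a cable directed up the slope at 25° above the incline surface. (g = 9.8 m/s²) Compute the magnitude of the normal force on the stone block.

Take axes along and perpendicular to the incline. Weight components: W sin 16° = 90.49 N down-slope, W cos 16° = 315.6 N into the surface.
Along incline: T cos 25° = W sin 16° → T = 99.85 N.
Perpendicular: N = W cos 16° − T sin 25° = 273.4 N.

N ≈ 273 N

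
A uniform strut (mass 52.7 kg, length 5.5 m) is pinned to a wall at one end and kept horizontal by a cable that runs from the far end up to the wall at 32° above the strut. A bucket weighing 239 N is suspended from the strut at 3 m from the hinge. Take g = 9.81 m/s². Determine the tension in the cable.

Take torques about the hinge: T sin 32° · 5.5 = 52.7×9.81×2.75 + 239×3 = 2138.7 N·m.
So T = 2138.7 / (0.5299 × 5.5) = 733.8 N.

T ≈ 734 N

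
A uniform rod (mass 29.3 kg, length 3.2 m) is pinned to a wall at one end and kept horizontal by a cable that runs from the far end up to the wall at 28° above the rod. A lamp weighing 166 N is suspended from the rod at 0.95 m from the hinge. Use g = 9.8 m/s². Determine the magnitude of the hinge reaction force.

|H| ≈ 446 N

Take torques about the hinge: T sin 28° · 3.2 = 29.3×9.8×1.6 + 166×0.95 = 617.12 N·m.
So T = 617.12 / (0.4695 × 3.2) = 410.78 N.
ΣF_x = 0: H_x = T cos 28° = 362.7 N.
ΣF_y = 0: H_y = (29.3×9.8 + 166) − T sin 28° = 453.14 − 192.85 = 260.29 N.
|H| = √(H_x² + H_y²) = √((362.7)² + (260.29)²) = 446.43 N.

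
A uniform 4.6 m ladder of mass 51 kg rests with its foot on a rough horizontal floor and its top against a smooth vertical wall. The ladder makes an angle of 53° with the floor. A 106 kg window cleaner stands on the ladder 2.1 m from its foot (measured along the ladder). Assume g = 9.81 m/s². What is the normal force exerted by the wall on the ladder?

Torques about the foot: N_wall · 4.6 sin 53° = 51×9.81×2.3 cos 53° + 106×9.81×2.1 cos 53° → N_wall = 546.23 N.

N_wall ≈ 546 N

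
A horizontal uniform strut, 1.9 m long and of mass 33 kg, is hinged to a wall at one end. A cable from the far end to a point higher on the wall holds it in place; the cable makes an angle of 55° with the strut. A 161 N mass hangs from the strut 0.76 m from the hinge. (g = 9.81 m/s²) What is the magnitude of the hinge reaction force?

Take torques about the hinge: T sin 55° · 1.9 = 33×9.81×0.95 + 161×0.76 = 429.9 N·m.
So T = 429.9 / (0.8192 × 1.9) = 276.22 N.
ΣF_x = 0: H_x = T cos 55° = 158.43 N.
ΣF_y = 0: H_y = (33×9.81 + 161) − T sin 55° = 484.73 − 226.27 = 258.47 N.
|H| = √(H_x² + H_y²) = √((158.43)² + (258.47)²) = 303.16 N.

|H| ≈ 303 N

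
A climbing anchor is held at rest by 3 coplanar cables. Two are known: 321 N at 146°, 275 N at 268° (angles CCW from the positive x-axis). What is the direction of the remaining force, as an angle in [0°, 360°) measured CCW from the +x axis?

Sum the known components: ΣF_x = -275.7 N, ΣF_y = -95.33 N.
For equilibrium the remaining force must supply (−ΣF_x, −ΣF_y) = (275.7, 95.33) N.
Magnitude = √((275.7)² + (95.33)²) = 291.7 N; direction = atan2(95.33, 275.7) = 19.1°.

θ ≈ 19.1°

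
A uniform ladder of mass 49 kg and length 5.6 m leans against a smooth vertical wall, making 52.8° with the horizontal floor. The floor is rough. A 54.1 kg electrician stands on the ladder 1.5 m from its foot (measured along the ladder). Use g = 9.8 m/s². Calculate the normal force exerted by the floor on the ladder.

N_floor ≈ 1010 N

ΣF_y = 0: N_floor = 49×9.8 + 54.1×9.8 = 1010.4 N.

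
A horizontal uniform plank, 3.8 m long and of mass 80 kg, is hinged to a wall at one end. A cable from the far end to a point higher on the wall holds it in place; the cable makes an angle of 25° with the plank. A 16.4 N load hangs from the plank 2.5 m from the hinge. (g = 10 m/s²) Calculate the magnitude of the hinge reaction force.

Take torques about the hinge: T sin 25° · 3.8 = 80×10×1.9 + 16.4×2.5 = 1561 N·m.
So T = 1561 / (0.4226 × 3.8) = 972.01 N.
ΣF_x = 0: H_x = T cos 25° = 880.94 N.
ΣF_y = 0: H_y = (80×10 + 16.4) − T sin 25° = 816.4 − 410.79 = 405.61 N.
|H| = √(H_x² + H_y²) = √((880.94)² + (405.61)²) = 969.83 N.

|H| ≈ 970 N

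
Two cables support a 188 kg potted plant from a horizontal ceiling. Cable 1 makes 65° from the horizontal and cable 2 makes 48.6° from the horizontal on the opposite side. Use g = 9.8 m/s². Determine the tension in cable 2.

Weight W = 188 × 9.8 = 1842 N acts straight down.
Horizontal: T_1 cos 65° = T_2 cos 48.6°  →  T_1 = 1.565 T_2.
Vertical: T_1 sin 65° + T_2 sin 48.6° = 1842.
Substituting the horizontal relation into the vertical equation gives 2.168 T_2 = 1842, so T_2 = 849.7 N.

T_2 ≈ 850 N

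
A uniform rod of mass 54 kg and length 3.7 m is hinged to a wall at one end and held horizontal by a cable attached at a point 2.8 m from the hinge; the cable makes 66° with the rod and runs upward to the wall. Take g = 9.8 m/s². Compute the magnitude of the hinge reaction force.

|H| ≈ 238 N

Take torques about the hinge: T sin 66° · 2.8 = 54×9.8×1.85 = 979.02 N·m.
So T = 979.02 / (0.9135 × 2.8) = 382.74 N.
ΣF_x = 0: H_x = T cos 66° = 155.67 N.
ΣF_y = 0: H_y = (54×9.8) − T sin 66° = 529.2 − 349.65 = 179.55 N.
|H| = √(H_x² + H_y²) = √((155.67)² + (179.55)²) = 237.64 N.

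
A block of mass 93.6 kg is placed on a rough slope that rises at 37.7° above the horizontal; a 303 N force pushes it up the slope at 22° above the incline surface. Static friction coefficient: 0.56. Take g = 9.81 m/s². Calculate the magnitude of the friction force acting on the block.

Axes along / perpendicular to the incline. W sin 37.7° = 561.5 N down-slope; W cos 37.7° = 726.5 N into the surface.
Perpendicular: N = W cos 37.7° − P sin 22° = 726.5 − 113.5 = 613 N.
Along incline: P cos 22° + f = W sin 37.7° (friction acts up-slope) → f = 561.5 − 280.9 = 280.6 N.
|f| = 280.6 N ≤ μN = 343.3 N, so the block is indeed static.

f ≈ 281 N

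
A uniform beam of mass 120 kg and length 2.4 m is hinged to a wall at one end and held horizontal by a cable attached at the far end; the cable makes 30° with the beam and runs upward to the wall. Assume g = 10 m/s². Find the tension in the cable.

Take torques about the hinge: T sin 30° · 2.4 = 120×10×1.2 = 1440 N·m.
So T = 1440 / (0.5000 × 2.4) = 1200 N.

T ≈ 1200 N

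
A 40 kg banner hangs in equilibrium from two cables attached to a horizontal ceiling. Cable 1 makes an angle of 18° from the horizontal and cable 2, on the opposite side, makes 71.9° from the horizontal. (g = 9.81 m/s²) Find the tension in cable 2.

Weight W = 40 × 9.81 = 392.4 N acts straight down.
Horizontal: T_1 cos 18° = T_2 cos 71.9°  →  T_1 = 0.3267 T_2.
Vertical: T_1 sin 18° + T_2 sin 71.9° = 392.4.
Substituting the horizontal relation into the vertical equation gives 1.051 T_2 = 392.4, so T_2 = 373.2 N.

T_2 ≈ 373 N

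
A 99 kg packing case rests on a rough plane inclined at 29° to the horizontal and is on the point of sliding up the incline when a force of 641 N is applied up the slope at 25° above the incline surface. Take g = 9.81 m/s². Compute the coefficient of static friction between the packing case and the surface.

μ ≈ 0.190

On the verge of sliding up the incline, friction is at its maximum μN and acts down the slope.
Perpendicular to incline: N = W cos 29° − P sin 25° = 849.4 − 270.9 = 578.5 N.
Along incline: P cos 25° − μN = W sin 29° → μ = −(W sin 29° − P cos 25°) / N = 0.1903.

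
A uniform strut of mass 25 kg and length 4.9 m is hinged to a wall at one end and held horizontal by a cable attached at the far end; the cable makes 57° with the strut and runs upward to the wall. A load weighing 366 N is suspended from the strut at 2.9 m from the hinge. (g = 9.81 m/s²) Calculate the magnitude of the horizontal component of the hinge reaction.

H_x ≈ 220 N

Take torques about the hinge: T sin 57° · 4.9 = 25×9.81×2.45 + 366×2.9 = 1662.3 N·m.
So T = 1662.3 / (0.8387 × 4.9) = 404.49 N.
ΣF_x = 0: H_x = T cos 57° = 220.3 N.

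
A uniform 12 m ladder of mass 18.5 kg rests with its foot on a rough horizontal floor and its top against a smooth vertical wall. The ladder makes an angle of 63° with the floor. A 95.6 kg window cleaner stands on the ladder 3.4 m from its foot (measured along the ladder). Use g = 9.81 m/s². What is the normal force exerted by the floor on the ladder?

ΣF_y = 0: N_floor = 18.5×9.81 + 95.6×9.81 = 1119.3 N.

N_floor ≈ 1120 N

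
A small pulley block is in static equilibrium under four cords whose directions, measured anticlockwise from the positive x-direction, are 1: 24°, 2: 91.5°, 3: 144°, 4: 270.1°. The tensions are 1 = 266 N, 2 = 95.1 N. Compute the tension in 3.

T_3 ≈ 298 N

Resolve: ΣF_x = 266 cos 24° + 95.1 cos 91.5° + T_3 cos 144° + T_4 cos 270.1° = 0.
        ΣF_y = 266 sin 24° + 95.1 sin 91.5° + T_3 sin 144° + T_4 sin 270.1° = 0.
The known terms sum to (240.5, 203.3) N, so -0.8090 T_3 + 0.0017 T_4 = -240.5 and 0.5878 T_3 − 1.0000 T_4 = -203.3.
Solving simultaneously: T_3 = 298.1 N, T_4 = 378.5 N.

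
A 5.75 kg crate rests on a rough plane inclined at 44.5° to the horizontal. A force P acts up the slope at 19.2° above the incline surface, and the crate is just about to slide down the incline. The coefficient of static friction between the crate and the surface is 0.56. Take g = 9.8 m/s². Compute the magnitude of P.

P ≈ 22.3 N

On the verge of sliding down the incline, friction equals μN and acts up the slope.
Perpendicular: N + P sin 19.2° = W cos 44.5° = 40.19 N.
Along incline: P cos 19.2° + μN = W sin 44.5° with W sin 44.5° = 39.5 N.
Solving the pair for P and N: P = 22.35 N, N = 32.84 N (and f = μN = 18.39 N).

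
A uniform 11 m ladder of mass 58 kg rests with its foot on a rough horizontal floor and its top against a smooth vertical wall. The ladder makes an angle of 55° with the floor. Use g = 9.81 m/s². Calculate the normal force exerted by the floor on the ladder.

N_floor ≈ 569 N

ΣF_y = 0: N_floor = 58×9.81 = 568.98 N.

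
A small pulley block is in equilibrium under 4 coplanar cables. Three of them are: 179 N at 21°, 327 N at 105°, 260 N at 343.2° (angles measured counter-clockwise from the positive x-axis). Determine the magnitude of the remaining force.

Sum the known components: ΣF_x = 331.4 N, ΣF_y = 304.9 N.
For equilibrium the remaining force must supply (−ΣF_x, −ΣF_y) = (-331.4, -304.9) N.
Magnitude = √((-331.4)² + (-304.9)²) = 450.3 N; direction = atan2(-304.9, -331.4) = 222.6°.

F ≈ 450 N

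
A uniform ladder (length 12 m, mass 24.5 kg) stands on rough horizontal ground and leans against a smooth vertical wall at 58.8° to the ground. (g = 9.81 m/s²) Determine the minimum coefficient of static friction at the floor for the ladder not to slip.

μ_min ≈ 0.303

ΣF_y = 0: N_floor = 24.5×9.81 = 240.34 N.
Torques about the foot: N_wall · 12 sin 58.8° = 24.5×9.81×6 cos 58.8° → N_wall = 72.779 N.
ΣF_x = 0: f_floor = N_wall = 72.779 N.
μ_min = f_floor / N_floor = 72.779 / 240.34 = 0.3028.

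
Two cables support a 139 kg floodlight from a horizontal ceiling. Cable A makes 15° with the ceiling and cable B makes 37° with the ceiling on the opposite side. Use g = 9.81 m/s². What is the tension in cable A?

T_A ≈ 1380 N

Weight W = 139 × 9.81 = 1364 N acts straight down.
Horizontal: T_A cos 15° = T_B cos 37°  →  T_B = 1.209 T_A.
Vertical: T_A sin 15° + T_B sin 37° = 1364.
Substituting the horizontal relation into the vertical equation gives 0.9867 T_A = 1364, so T_A = 1382 N.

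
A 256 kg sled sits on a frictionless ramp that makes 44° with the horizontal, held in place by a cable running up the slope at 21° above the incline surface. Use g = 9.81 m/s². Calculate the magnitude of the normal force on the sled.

Take axes along and perpendicular to the incline. Weight components: W sin 44° = 1745 N down-slope, W cos 44° = 1807 N into the surface.
Along incline: T cos 21° = W sin 44° → T = 1869 N.
Perpendicular: N = W cos 44° − T sin 21° = 1137 N.

N ≈ 1140 N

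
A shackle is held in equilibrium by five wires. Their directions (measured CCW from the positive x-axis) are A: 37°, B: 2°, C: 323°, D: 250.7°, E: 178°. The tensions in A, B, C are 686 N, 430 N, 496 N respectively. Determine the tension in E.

T_E ≈ 1310 N

Resolve: ΣF_x = 686 cos 37° + 430 cos 2° + 496 cos 323° + T_D cos 250.7° + T_E cos 178° = 0.
        ΣF_y = 686 sin 37° + 430 sin 2° + 496 sin 323° + T_D sin 250.7° + T_E sin 178° = 0.
The known terms sum to (1374, 129.4) N, so -0.3305 T_D − 0.9994 T_E = -1374 and -0.9438 T_D + 0.0349 T_E = -129.4.
Solving simultaneously: T_D = 185.6 N, T_E = 1313 N.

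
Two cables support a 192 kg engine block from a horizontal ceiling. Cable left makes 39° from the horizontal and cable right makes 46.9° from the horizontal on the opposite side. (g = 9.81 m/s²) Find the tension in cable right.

Weight W = 192 × 9.81 = 1884 N acts straight down.
Horizontal: T_left cos 39° = T_right cos 46.9°  →  T_left = 0.8792 T_right.
Vertical: T_left sin 39° + T_right sin 46.9° = 1884.
Substituting the horizontal relation into the vertical equation gives 1.283 T_right = 1884, so T_right = 1468 N.

T_right ≈ 1470 N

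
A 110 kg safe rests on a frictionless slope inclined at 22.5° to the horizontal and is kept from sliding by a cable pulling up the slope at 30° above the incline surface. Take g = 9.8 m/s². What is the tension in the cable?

T ≈ 476 N

Take axes along and perpendicular to the incline. Weight components: W sin 22.5° = 412.5 N down-slope, W cos 22.5° = 995.9 N into the surface.
Along incline: T cos 30° = W sin 22.5° → T = 476.4 N.
Perpendicular: N = W cos 22.5° − T sin 30° = 757.8 N.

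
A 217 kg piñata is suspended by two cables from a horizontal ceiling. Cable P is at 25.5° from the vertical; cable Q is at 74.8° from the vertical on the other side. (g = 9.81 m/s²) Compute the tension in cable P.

T_P ≈ 2090 N

Angles from the horizontal: cable P is 90° − 25.5° = 64.5°, cable Q is 90° − 74.8° = 15.2°.
Weight W = 217 × 9.81 = 2129 N acts straight down.
Horizontal: T_P cos 64.5° = T_Q cos 15.2°  →  T_Q = 0.4461 T_P.
Vertical: T_P sin 64.5° + T_Q sin 15.2° = 2129.
Substituting the horizontal relation into the vertical equation gives 1.02 T_P = 2129, so T_P = 2088 N.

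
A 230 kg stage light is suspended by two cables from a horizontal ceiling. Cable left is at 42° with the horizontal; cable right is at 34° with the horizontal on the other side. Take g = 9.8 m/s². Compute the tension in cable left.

T_left ≈ 1930 N

Weight W = 230 × 9.8 = 2254 N acts straight down.
Horizontal: T_left cos 42° = T_right cos 34°  →  T_right = 0.8964 T_left.
Vertical: T_left sin 42° + T_right sin 34° = 2254.
Substituting the horizontal relation into the vertical equation gives 1.17 T_left = 2254, so T_left = 1926 N.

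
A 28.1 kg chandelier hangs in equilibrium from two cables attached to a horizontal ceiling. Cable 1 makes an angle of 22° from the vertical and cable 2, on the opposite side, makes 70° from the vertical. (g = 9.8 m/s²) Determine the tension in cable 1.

Angles from the horizontal: cable 1 is 90° − 22° = 68°, cable 2 is 90° − 70° = 20°.
Weight W = 28.1 × 9.8 = 275.4 N acts straight down.
Horizontal: T_1 cos 68° = T_2 cos 20°  →  T_2 = 0.3986 T_1.
Vertical: T_1 sin 68° + T_2 sin 20° = 275.4.
Substituting the horizontal relation into the vertical equation gives 1.064 T_1 = 275.4, so T_1 = 258.9 N.

T_1 ≈ 259 N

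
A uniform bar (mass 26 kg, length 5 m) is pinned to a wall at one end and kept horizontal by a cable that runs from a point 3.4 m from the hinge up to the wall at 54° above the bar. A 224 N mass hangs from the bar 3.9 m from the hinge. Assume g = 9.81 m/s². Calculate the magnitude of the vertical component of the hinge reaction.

|H_y| ≈ 34.6 N

Take torques about the hinge: T sin 54° · 3.4 = 26×9.81×2.5 + 224×3.9 = 1511.2 N·m.
So T = 1511.2 / (0.8090 × 3.4) = 549.41 N.
ΣF_y = 0: H_y = (26×9.81 + 224) − T sin 54° = 479.06 − 444.49 = 34.575 N.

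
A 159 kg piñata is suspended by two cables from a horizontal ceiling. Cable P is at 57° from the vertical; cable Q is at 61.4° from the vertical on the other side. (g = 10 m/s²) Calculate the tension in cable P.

T_P ≈ 1590 N

Angles from the horizontal: cable P is 90° − 57° = 33°, cable Q is 90° − 61.4° = 28.6°.
Weight W = 159 × 10 = 1590 N acts straight down.
Horizontal: T_P cos 33° = T_Q cos 28.6°  →  T_Q = 0.9552 T_P.
Vertical: T_P sin 33° + T_Q sin 28.6° = 1590.
Substituting the horizontal relation into the vertical equation gives 1.002 T_P = 1590, so T_P = 1587 N.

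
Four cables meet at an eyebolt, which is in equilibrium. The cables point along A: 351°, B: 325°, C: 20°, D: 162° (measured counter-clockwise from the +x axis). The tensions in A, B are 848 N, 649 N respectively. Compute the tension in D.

Resolve: ΣF_x = 848 cos 351° + 649 cos 325° + T_C cos 20° + T_D cos 162° = 0.
        ΣF_y = 848 sin 351° + 649 sin 325° + T_C sin 20° + T_D sin 162° = 0.
The known terms sum to (1369, -504.9) N, so 0.9397 T_C − 0.9511 T_D = -1369 and 0.3420 T_C + 0.3090 T_D = 504.9.
Solving simultaneously: T_C = 92.73 N, T_D = 1531 N.

T_D ≈ 1530 N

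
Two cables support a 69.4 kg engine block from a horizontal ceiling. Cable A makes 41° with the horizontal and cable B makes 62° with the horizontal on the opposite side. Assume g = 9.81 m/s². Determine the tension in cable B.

Weight W = 69.4 × 9.81 = 680.8 N acts straight down.
Horizontal: T_A cos 41° = T_B cos 62°  →  T_A = 0.6221 T_B.
Vertical: T_A sin 41° + T_B sin 62° = 680.8.
Substituting the horizontal relation into the vertical equation gives 1.291 T_B = 680.8, so T_B = 527.3 N.

T_B ≈ 527 N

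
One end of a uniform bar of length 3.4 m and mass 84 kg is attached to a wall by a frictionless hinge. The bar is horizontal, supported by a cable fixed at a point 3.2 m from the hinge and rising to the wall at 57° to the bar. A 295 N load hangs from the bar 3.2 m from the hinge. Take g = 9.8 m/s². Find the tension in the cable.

Take torques about the hinge: T sin 57° · 3.2 = 84×9.8×1.7 + 295×3.2 = 2343.4 N·m.
So T = 2343.4 / (0.8387 × 3.2) = 873.2 N.

T ≈ 873 N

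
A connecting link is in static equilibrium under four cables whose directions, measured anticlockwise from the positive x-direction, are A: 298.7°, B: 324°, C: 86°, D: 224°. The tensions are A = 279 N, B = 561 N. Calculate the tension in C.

Resolve: ΣF_x = 279 cos 298.7° + 561 cos 324° + T_C cos 86° + T_D cos 224° = 0.
        ΣF_y = 279 sin 298.7° + 561 sin 324° + T_C sin 86° + T_D sin 224° = 0.
The known terms sum to (587.8, -574.5) N, so 0.0698 T_C − 0.7193 T_D = -587.8 and 0.9976 T_C − 0.6947 T_D = 574.5.
Solving simultaneously: T_C = 1228 N, T_D = 936.3 N.

T_C ≈ 1230 N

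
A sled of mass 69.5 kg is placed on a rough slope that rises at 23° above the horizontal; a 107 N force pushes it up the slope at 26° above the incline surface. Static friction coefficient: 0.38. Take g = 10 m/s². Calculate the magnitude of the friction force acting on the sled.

f ≈ 175 N

Axes along / perpendicular to the incline. W sin 23° = 271.6 N down-slope; W cos 23° = 639.8 N into the surface.
Perpendicular: N = W cos 23° − P sin 26° = 639.8 − 46.91 = 592.8 N.
Along incline: P cos 26° + f = W sin 23° (friction acts up-slope) → f = 271.6 − 96.17 = 175.4 N.
|f| = 175.4 N ≤ μN = 225.3 N, so the sled is indeed static.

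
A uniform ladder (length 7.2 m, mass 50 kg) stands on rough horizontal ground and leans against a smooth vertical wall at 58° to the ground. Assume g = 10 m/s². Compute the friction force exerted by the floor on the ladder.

f ≈ 156 N

Torques about the foot: N_wall · 7.2 sin 58° = 50×10×3.6 cos 58° → N_wall = 156.22 N.
ΣF_x = 0: f_floor = N_wall = 156.22 N.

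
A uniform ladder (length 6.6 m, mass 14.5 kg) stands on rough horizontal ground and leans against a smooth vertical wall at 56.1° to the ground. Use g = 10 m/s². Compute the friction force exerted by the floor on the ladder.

f ≈ 48.7 N

Torques about the foot: N_wall · 6.6 sin 56.1° = 14.5×10×3.3 cos 56.1° → N_wall = 48.718 N.
ΣF_x = 0: f_floor = N_wall = 48.718 N.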